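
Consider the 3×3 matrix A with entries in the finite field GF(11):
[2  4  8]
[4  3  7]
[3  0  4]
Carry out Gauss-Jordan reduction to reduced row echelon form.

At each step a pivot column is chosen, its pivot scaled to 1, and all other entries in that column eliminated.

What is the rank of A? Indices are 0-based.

rank = 3

[1] R0 /= 2  ⇒  (1, 2, 4)
     R1 -= 4·R0  ⇒  (0, 6, 2)
     R2 -= 3·R0  ⇒  (0, 5, 3)
[2] R1 /= 6  ⇒  (0, 1, 4)
     R0 -= 2·R1  ⇒  (1, 0, 7)
     R2 -= 5·R1  ⇒  (0, 0, 5)
[3] R2 /= 5  ⇒  (0, 0, 1)
     R0 -= 7·R2  ⇒  (1, 0, 0)
     R1 -= 4·R2  ⇒  (0, 1, 0)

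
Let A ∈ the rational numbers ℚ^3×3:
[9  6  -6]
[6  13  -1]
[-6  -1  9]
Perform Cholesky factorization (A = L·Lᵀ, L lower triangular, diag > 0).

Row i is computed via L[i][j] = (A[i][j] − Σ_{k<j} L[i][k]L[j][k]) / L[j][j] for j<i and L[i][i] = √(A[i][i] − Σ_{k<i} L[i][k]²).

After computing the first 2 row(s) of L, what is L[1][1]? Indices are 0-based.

L[1][1] = 3

Step 1: L[0][0] = √(9) = 3.
  L[1][0] = (6) / L[0][0] = 2.
Step 2: L[1][1] = √(9) = 3.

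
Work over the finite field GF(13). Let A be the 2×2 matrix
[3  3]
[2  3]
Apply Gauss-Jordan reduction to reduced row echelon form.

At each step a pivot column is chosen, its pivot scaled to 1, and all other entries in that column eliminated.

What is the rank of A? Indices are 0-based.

rank = 2

step 1: normalize row 0 (÷3) = (1, 1)
  row 1: subtract 2×row0 = (0, 1)
step 2: normalize row 1 (÷1) = (0, 1)
  row 0: subtract 1×row1 = (1, 0)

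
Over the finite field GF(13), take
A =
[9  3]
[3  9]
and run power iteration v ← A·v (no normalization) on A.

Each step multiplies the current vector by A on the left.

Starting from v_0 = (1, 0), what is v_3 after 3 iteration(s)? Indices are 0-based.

v_3 = (10, 2)

v_0 = (1, 0).
v_1 = A·v_0 = (9, 3).
v_2 = A·v_1 = (12, 2).
v_3 = A·v_2 = (10, 2).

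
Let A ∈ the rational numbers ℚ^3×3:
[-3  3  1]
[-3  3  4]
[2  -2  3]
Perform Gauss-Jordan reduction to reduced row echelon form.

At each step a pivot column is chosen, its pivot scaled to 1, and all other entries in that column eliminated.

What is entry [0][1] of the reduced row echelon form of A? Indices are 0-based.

M[0][1] = -1

pivot(0,0)=-3: scale R0 → (1, -1, -1/3)
  clear (1,0): R1 −= (-3)R0 → (0, 0, 3)
  clear (2,0): R2 −= (2)R0 → (0, 0, 11/3)
col 1: no nonzero at/below row 1; advance.
pivot(1,2)=3: scale R1 → (0, 0, 1)
  clear (0,2): R0 −= (-1/3)R1 → (1, -1, 0)
  clear (2,2): R2 −= (11/3)R1 → (0, 0, 0)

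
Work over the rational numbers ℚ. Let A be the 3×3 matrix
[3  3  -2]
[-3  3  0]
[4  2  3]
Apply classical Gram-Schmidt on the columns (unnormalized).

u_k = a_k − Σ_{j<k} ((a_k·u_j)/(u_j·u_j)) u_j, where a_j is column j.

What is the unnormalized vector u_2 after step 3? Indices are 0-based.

Step 1: u_0 = a_0 = (3, -3, 4).
Step 2: u_1 = a_1 − (4/17)·u_0 = (39/17, 63/17, 18/17).
Step 3: u_2 = a_2 − (3/17)·u_0 − (-4/57)·u_1 = (-45/19, 15/19, 45/19).

u_2 = (-45/19, 15/19, 45/19)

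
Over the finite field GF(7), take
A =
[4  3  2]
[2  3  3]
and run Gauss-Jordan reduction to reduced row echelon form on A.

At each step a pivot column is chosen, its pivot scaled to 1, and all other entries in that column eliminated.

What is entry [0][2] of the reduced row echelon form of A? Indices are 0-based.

M[0][2] = 3

pivot(0,0)=4: scale R0 → (1, 6, 4)
  clear (1,0): R1 −= (2)R0 → (0, 5, 2)
pivot(1,1)=5: scale R1 → (0, 1, 6)
  clear (0,1): R0 −= (6)R1 → (1, 0, 3)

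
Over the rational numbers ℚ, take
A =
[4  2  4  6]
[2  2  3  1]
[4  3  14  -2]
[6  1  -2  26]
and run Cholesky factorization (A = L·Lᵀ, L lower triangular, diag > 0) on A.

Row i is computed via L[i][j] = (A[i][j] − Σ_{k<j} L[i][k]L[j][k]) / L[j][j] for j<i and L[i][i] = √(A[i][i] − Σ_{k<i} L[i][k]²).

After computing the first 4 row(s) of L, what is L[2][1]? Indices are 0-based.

Step 1: L[0][0] = √(4) = 2.
  L[1][0] = (2) / L[0][0] = 1.
Step 2: L[1][1] = √(1) = 1.
  L[2][0] = (4) / L[0][0] = 2.
  L[2][1] = (1) / L[1][1] = 1.
Step 3: L[2][2] = √(9) = 3.
  L[3][0] = (6) / L[0][0] = 3.
  L[3][1] = (-2) / L[1][1] = -2.
  L[3][2] = (-6) / L[2][2] = -2.
Step 4: L[3][3] = √(9) = 3.

L[2][1] = 1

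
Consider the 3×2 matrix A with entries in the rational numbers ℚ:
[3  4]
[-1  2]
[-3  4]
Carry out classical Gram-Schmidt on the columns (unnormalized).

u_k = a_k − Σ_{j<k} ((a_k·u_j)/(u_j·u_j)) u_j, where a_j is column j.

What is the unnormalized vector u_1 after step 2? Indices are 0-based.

Step 1: u_0 = a_0 = (3, -1, -3).
Step 2: u_1 = a_1 − (-2/19)·u_0 = (82/19, 36/19, 70/19).

u_1 = (82/19, 36/19, 70/19)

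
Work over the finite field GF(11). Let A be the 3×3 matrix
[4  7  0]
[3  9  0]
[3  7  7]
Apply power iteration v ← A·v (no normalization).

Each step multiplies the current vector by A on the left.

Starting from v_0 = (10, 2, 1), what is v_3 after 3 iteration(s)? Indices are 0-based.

v_3 = (8, 6, 7)

v_0 = (10, 2, 1).
v_1 = A·v_0 = (10, 4, 7).
v_2 = A·v_1 = (2, 0, 8).
v_3 = A·v_2 = (8, 6, 7).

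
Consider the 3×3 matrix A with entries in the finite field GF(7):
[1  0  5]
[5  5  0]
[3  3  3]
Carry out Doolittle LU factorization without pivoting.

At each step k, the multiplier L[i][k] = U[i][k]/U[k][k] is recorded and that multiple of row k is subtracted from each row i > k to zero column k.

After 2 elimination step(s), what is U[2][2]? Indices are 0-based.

U[2][2] = 3

k=0: U[0][0]=1
  eliminate (1,0): mult=5, new row 1: (0, 5, 3); set L[1][0]=5
  eliminate (2,0): mult=3, new row 2: (0, 3, 2); set L[2][0]=3
k=1: U[1][1]=5
  eliminate (2,1): mult=2, new row 2: (0, 0, 3); set L[2][1]=2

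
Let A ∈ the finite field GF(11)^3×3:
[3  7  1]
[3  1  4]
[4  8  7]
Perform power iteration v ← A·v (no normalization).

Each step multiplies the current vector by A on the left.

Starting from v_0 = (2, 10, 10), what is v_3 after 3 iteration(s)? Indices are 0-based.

v_3 = (10, 6, 7)

v_0 = (2, 10, 10).
v_1 = A·v_0 = (9, 1, 4).
v_2 = A·v_1 = (5, 0, 6).
v_3 = A·v_2 = (10, 6, 7).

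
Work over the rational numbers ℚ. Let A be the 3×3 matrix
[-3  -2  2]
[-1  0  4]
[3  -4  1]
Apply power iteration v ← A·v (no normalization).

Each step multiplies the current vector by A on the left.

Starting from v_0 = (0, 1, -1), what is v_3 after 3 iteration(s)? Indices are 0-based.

v_0 = (0, 1, -1).
v_1 = A·v_0 = (-4, -4, -5).
v_2 = A·v_1 = (10, -16, -1).
v_3 = A·v_2 = (0, -14, 93).

v_3 = (0, -14, 93)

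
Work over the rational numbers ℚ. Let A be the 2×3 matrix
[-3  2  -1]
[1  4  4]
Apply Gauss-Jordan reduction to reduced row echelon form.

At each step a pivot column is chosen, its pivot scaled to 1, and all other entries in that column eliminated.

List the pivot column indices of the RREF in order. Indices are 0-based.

pivot columns: 0, 1

pivot(0,0)=-3: scale R0 → (1, -2/3, 1/3)
  clear (1,0): R1 −= (1)R0 → (0, 14/3, 11/3)
pivot(1,1)=14/3: scale R1 → (0, 1, 11/14)
  clear (0,1): R0 −= (-2/3)R1 → (1, 0, 6/7)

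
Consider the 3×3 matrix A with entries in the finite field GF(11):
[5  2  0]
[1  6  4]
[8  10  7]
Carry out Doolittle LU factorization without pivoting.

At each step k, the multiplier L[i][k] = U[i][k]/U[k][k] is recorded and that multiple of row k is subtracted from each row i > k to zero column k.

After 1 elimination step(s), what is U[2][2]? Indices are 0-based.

U[2][2] = 7

k=0: U[0][0]=5
  eliminate (1,0): mult=9, new row 1: (0, 10, 4); set L[1][0]=9
  eliminate (2,0): mult=6, new row 2: (0, 9, 7); set L[2][0]=6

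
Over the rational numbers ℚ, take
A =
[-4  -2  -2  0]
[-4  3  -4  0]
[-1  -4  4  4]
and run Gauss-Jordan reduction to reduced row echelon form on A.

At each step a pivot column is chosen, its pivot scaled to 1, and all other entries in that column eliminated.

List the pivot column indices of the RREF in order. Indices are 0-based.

pivot(0,0)=-4: scale R0 → (1, 1/2, 1/2, 0)
  clear (1,0): R1 −= (-4)R0 → (0, 5, -2, 0)
  clear (2,0): R2 −= (-1)R0 → (0, -7/2, 9/2, 4)
pivot(1,1)=5: scale R1 → (0, 1, -2/5, 0)
  clear (0,1): R0 −= (1/2)R1 → (1, 0, 7/10, 0)
  clear (2,1): R2 −= (-7/2)R1 → (0, 0, 31/10, 4)
pivot(2,2)=31/10: scale R2 → (0, 0, 1, 40/31)
  clear (0,2): R0 −= (7/10)R2 → (1, 0, 0, -28/31)
  clear (1,2): R1 −= (-2/5)R2 → (0, 1, 0, 16/31)

pivot columns: 0, 1, 2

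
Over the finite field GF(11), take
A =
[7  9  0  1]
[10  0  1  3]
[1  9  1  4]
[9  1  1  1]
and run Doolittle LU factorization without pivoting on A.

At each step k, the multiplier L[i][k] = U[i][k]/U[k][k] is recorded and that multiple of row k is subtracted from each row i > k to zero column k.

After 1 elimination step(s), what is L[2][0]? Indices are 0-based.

L[2][0] = 8

k=0: U[0][0]=7
  eliminate (1,0): mult=3, new row 1: (0, 6, 1, 0); set L[1][0]=3
  eliminate (2,0): mult=8, new row 2: (0, 3, 1, 7); set L[2][0]=8
  eliminate (3,0): mult=6, new row 3: (0, 2, 1, 6); set L[3][0]=6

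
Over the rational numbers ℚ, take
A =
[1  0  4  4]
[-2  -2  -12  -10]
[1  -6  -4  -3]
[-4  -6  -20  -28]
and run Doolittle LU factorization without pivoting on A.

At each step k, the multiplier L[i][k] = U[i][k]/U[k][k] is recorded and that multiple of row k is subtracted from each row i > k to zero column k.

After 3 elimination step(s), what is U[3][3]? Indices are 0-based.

U[3][3] = -4

Step 1: pivot at (0,0) is 1.
  row1 ← row1 − (-2)·row0  ⇒  L[1][0]=-2, U row1=(0, -2, -4, -2)
  row2 ← row2 − (1)·row0  ⇒  L[2][0]=1, U row2=(0, -6, -8, -7)
  row3 ← row3 − (-4)·row0  ⇒  L[3][0]=-4, U row3=(0, -6, -4, -12)
Step 2: pivot at (1,1) is -2.
  row2 ← row2 − (3)·row1  ⇒  L[2][1]=3, U row2=(0, 0, 4, -1)
  row3 ← row3 − (3)·row1  ⇒  L[3][1]=3, U row3=(0, 0, 8, -6)
Step 3: pivot at (2,2) is 4.
  row3 ← row3 − (2)·row2  ⇒  L[3][2]=2, U row3=(0, 0, 0, -4)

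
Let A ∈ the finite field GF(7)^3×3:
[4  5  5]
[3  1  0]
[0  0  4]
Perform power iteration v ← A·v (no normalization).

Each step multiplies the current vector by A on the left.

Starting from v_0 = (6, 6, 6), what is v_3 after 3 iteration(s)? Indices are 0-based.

v_3 = (6, 2, 6)

v_0 = (6, 6, 6).
v_1 = A·v_0 = (0, 3, 3).
v_2 = A·v_1 = (2, 3, 5).
v_3 = A·v_2 = (6, 2, 6).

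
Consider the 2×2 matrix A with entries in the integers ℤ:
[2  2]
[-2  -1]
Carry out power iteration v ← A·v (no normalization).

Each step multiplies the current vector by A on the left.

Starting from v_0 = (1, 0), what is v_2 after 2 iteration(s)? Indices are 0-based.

v_0 = (1, 0).
v_1 = A·v_0 = (2, -2).
v_2 = A·v_1 = (0, -2).

v_2 = (0, -2)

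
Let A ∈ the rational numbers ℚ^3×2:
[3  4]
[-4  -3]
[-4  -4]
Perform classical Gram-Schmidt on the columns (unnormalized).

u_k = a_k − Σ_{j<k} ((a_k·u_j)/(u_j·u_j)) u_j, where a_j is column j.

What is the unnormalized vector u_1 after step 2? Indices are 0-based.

u_1 = (44/41, 37/41, -4/41)

Step 1: u_0 = a_0 = (3, -4, -4).
Step 2: u_1 = a_1 − (40/41)·u_0 = (44/41, 37/41, -4/41).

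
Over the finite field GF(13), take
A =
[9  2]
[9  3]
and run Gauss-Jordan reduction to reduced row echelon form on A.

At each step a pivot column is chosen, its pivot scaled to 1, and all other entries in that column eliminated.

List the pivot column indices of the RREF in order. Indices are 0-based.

[1] R0 /= 9  ⇒  (1, 6)
     R1 -= 9·R0  ⇒  (0, 1)
[2] R1 /= 1  ⇒  (0, 1)
     R0 -= 6·R1  ⇒  (1, 0)

pivot columns: 0, 1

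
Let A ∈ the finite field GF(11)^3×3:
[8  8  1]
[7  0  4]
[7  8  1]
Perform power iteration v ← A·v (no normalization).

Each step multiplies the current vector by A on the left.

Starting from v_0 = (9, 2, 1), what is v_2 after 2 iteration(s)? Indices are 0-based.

v_2 = (8, 8, 7)

v_0 = (9, 2, 1).
v_1 = A·v_0 = (1, 1, 3).
v_2 = A·v_1 = (8, 8, 7).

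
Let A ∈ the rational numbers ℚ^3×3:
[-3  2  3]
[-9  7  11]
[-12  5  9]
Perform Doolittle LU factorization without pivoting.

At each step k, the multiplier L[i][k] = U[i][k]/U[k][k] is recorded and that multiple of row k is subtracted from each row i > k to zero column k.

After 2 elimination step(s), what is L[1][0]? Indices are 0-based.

[col 0] pivot -3
  R1 -= 3*R0 → (0, 1, 2)  (L[1][0] := 3)
  R2 -= 4*R0 → (0, -3, -3)  (L[2][0] := 4)
[col 1] pivot 1
  R2 -= -3*R1 → (0, 0, 3)  (L[2][1] := -3)

L[1][0] = 3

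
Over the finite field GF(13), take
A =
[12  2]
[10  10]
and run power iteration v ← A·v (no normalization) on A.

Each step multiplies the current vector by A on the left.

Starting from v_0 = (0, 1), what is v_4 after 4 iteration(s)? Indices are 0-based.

v_0 = (0, 1).
v_1 = A·v_0 = (2, 10).
v_2 = A·v_1 = (5, 3).
v_3 = A·v_2 = (1, 2).
v_4 = A·v_3 = (3, 4).

v_4 = (3, 4)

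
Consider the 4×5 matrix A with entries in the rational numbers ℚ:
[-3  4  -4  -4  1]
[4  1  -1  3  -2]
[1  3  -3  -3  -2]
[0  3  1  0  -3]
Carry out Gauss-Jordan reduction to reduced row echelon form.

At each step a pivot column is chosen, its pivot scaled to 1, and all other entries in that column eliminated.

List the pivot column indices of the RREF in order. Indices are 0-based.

pivot columns: 0, 1, 2, 3

[1] R0 /= -3  ⇒  (1, -4/3, 4/3, 4/3, -1/3)
     R1 -= 4·R0  ⇒  (0, 19/3, -19/3, -7/3, -2/3)
     R2 -= 1·R0  ⇒  (0, 13/3, -13/3, -13/3, -5/3)
[2] R1 /= 19/3  ⇒  (0, 1, -1, -7/19, -2/19)
     R0 -= -4/3·R1  ⇒  (1, 0, 0, 16/19, -9/19)
     R2 -= 13/3·R1  ⇒  (0, 0, 0, -52/19, -23/19)
     R3 -= 3·R1  ⇒  (0, 0, 4, 21/19, -51/19)
[3] R2 <-> R3
[3] R2 /= 4  ⇒  (0, 0, 1, 21/76, -51/76)
     R1 -= -1·R2  ⇒  (0, 1, 0, -7/76, -59/76)
[4] R3 /= -52/19  ⇒  (0, 0, 0, 1, 23/52)
     R0 -= 16/19·R3  ⇒  (1, 0, 0, 0, -11/13)
     R1 -= -7/76·R3  ⇒  (0, 1, 0, 0, -153/208)
     R2 -= 21/76·R3  ⇒  (0, 0, 1, 0, -165/208)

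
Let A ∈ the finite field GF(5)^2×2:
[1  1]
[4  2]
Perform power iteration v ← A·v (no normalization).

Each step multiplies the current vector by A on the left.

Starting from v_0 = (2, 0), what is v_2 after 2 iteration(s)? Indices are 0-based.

v_0 = (2, 0).
v_1 = A·v_0 = (2, 3).
v_2 = A·v_1 = (0, 4).

v_2 = (0, 4)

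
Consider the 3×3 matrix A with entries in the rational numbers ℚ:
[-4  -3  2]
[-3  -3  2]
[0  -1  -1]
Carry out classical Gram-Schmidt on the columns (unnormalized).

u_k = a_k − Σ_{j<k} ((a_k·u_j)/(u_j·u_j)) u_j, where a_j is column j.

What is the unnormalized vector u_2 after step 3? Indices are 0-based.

u_2 = (-15/34, 10/17, -15/34)

Step 1: u_0 = a_0 = (-4, -3, 0).
Step 2: u_1 = a_1 − (21/25)·u_0 = (9/25, -12/25, -1).
Step 3: u_2 = a_2 − (-14/25)·u_0 − (19/34)·u_1 = (-15/34, 10/17, -15/34).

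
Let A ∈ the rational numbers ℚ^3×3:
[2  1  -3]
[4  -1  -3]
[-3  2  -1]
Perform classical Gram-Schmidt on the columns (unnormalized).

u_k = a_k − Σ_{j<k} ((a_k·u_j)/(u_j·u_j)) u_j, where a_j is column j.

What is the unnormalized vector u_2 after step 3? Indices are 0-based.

Step 1: u_0 = a_0 = (2, 4, -3).
Step 2: u_1 = a_1 − (-8/29)·u_0 = (45/29, 3/29, 34/29).
Step 3: u_2 = a_2 − (-15/29)·u_0 − (-89/55)·u_1 = (6/11, -42/55, -36/55).

u_2 = (6/11, -42/55, -36/55)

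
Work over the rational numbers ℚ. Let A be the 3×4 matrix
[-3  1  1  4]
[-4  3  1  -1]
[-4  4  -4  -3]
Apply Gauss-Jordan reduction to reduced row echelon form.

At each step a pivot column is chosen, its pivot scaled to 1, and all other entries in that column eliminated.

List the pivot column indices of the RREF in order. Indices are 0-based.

pivot columns: 0, 1, 2

step 1: normalize row 0 (÷-3) = (1, -1/3, -1/3, -4/3)
  row 1: subtract -4×row0 = (0, 5/3, -1/3, -19/3)
  row 2: subtract -4×row0 = (0, 8/3, -16/3, -25/3)
step 2: normalize row 1 (÷5/3) = (0, 1, -1/5, -19/5)
  row 0: subtract -1/3×row1 = (1, 0, -2/5, -13/5)
  row 2: subtract 8/3×row1 = (0, 0, -24/5, 9/5)
step 3: normalize row 2 (÷-24/5) = (0, 0, 1, -3/8)
  row 0: subtract -2/5×row2 = (1, 0, 0, -11/4)
  row 1: subtract -1/5×row2 = (0, 1, 0, -31/8)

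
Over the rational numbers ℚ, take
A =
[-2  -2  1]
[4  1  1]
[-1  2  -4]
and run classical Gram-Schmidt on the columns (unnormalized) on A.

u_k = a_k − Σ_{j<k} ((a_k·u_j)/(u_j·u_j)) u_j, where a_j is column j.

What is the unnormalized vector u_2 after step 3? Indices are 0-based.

u_2 = (-9/17, -6/17, -6/17)

Step 1: u_0 = a_0 = (-2, 4, -1).
Step 2: u_1 = a_1 − (2/7)·u_0 = (-10/7, -1/7, 16/7).
Step 3: u_2 = a_2 − (2/7)·u_0 − (-25/17)·u_1 = (-9/17, -6/17, -6/17).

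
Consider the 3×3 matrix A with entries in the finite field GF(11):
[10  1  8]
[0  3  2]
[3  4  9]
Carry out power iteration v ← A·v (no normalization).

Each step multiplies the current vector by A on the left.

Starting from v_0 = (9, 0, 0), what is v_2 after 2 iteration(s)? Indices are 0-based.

v_2 = (5, 10, 7)

v_0 = (9, 0, 0).
v_1 = A·v_0 = (2, 0, 5).
v_2 = A·v_1 = (5, 10, 7).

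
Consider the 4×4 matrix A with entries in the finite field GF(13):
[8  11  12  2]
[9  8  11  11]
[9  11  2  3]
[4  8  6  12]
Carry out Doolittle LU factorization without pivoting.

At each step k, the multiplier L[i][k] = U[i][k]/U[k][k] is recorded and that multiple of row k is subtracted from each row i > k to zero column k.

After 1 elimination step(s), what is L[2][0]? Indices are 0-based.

L[2][0] = 6

[col 0] pivot 8
  R1 -= 6*R0 → (0, 7, 4, 12)  (L[1][0] := 6)
  R2 -= 6*R0 → (0, 10, 8, 4)  (L[2][0] := 6)
  R3 -= 7*R0 → (0, 9, 0, 11)  (L[3][0] := 7)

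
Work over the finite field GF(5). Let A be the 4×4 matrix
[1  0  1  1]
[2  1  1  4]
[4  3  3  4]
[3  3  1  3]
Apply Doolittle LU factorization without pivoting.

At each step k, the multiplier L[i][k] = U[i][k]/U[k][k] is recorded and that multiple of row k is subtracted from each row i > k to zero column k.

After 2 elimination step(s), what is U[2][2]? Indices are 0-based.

U[2][2] = 2

Step 1: pivot at (0,0) is 1.
  row1 ← row1 − (2)·row0  ⇒  L[1][0]=2, U row1=(0, 1, 4, 2)
  row2 ← row2 − (4)·row0  ⇒  L[2][0]=4, U row2=(0, 3, 4, 0)
  row3 ← row3 − (3)·row0  ⇒  L[3][0]=3, U row3=(0, 3, 3, 0)
Step 2: pivot at (1,1) is 1.
  row2 ← row2 − (3)·row1  ⇒  L[2][1]=3, U row2=(0, 0, 2, 4)
  row3 ← row3 − (3)·row1  ⇒  L[3][1]=3, U row3=(0, 0, 1, 4)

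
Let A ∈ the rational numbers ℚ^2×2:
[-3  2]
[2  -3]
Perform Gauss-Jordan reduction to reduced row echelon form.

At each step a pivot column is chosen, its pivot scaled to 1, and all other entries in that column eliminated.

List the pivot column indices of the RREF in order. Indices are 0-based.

pivot columns: 0, 1

pivot(0,0)=-3: scale R0 → (1, -2/3)
  clear (1,0): R1 −= (2)R0 → (0, -5/3)
pivot(1,1)=-5/3: scale R1 → (0, 1)
  clear (0,1): R0 −= (-2/3)R1 → (1, 0)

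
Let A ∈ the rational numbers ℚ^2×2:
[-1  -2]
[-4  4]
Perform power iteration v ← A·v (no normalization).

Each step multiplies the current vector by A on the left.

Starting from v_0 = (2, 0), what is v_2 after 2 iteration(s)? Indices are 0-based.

v_2 = (18, -24)

v_0 = (2, 0).
v_1 = A·v_0 = (-2, -8).
v_2 = A·v_1 = (18, -24).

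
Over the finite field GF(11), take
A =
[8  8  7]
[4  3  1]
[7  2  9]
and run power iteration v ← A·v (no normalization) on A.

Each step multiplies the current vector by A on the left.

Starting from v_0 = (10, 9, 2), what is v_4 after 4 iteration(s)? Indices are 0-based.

v_4 = (7, 1, 7)

v_0 = (10, 9, 2).
v_1 = A·v_0 = (1, 3, 7).
v_2 = A·v_1 = (4, 9, 10).
v_3 = A·v_2 = (9, 9, 4).
v_4 = A·v_3 = (7, 1, 7).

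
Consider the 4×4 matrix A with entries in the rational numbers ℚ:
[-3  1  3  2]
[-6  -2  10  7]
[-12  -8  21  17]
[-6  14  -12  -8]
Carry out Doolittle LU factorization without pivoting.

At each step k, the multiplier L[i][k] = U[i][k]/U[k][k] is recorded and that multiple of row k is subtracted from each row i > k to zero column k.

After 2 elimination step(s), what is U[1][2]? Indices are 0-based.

Step 1: pivot at (0,0) is -3.
  row1 ← row1 − (2)·row0  ⇒  L[1][0]=2, U row1=(0, -4, 4, 3)
  row2 ← row2 − (4)·row0  ⇒  L[2][0]=4, U row2=(0, -12, 9, 9)
  row3 ← row3 − (2)·row0  ⇒  L[3][0]=2, U row3=(0, 12, -18, -12)
Step 2: pivot at (1,1) is -4.
  row2 ← row2 − (3)·row1  ⇒  L[2][1]=3, U row2=(0, 0, -3, 0)
  row3 ← row3 − (-3)·row1  ⇒  L[3][1]=-3, U row3=(0, 0, -6, -3)

U[1][2] = 4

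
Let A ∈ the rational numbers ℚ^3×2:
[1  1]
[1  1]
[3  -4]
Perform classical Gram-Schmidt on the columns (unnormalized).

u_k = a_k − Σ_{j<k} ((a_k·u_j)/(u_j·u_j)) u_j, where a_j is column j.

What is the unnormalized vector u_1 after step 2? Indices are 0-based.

Step 1: u_0 = a_0 = (1, 1, 3).
Step 2: u_1 = a_1 − (-10/11)·u_0 = (21/11, 21/11, -14/11).

u_1 = (21/11, 21/11, -14/11)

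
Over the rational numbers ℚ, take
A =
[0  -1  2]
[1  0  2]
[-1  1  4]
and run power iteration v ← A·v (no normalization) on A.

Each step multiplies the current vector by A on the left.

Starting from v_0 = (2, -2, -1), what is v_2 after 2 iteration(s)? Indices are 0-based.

v_2 = (-16, -16, -32)

v_0 = (2, -2, -1).
v_1 = A·v_0 = (0, 0, -8).
v_2 = A·v_1 = (-16, -16, -32).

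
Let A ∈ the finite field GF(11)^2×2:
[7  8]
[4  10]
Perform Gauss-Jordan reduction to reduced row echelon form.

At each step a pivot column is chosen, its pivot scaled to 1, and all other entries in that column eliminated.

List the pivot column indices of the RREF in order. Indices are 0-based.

pivot(0,0)=7: scale R0 → (1, 9)
  clear (1,0): R1 −= (4)R0 → (0, 7)
pivot(1,1)=7: scale R1 → (0, 1)
  clear (0,1): R0 −= (9)R1 → (1, 0)

pivot columns: 0, 1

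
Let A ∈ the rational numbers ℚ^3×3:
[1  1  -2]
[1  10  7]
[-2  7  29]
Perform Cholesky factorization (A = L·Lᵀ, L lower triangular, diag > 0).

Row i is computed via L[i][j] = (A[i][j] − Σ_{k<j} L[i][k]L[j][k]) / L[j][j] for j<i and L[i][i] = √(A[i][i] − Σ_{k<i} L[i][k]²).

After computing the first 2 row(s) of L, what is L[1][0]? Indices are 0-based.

Step 1: L[0][0] = √(1) = 1.
  L[1][0] = (1) / L[0][0] = 1.
Step 2: L[1][1] = √(9) = 3.

L[1][0] = 1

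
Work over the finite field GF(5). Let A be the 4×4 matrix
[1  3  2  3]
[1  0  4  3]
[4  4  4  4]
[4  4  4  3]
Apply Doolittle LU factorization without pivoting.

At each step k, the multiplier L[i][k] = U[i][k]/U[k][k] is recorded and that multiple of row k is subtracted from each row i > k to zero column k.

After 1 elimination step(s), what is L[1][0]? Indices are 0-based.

[col 0] pivot 1
  R1 -= 1*R0 → (0, 2, 2, 0)  (L[1][0] := 1)
  R2 -= 4*R0 → (0, 2, 1, 2)  (L[2][0] := 4)
  R3 -= 4*R0 → (0, 2, 1, 1)  (L[3][0] := 4)

L[1][0] = 1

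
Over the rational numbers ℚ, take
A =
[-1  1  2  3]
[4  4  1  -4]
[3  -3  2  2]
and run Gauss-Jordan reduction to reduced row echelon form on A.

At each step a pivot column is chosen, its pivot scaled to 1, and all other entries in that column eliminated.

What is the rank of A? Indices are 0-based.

pivot(0,0)=-1: scale R0 → (1, -1, -2, -3)
  clear (1,0): R1 −= (4)R0 → (0, 8, 9, 8)
  clear (2,0): R2 −= (3)R0 → (0, 0, 8, 11)
pivot(1,1)=8: scale R1 → (0, 1, 9/8, 1)
  clear (0,1): R0 −= (-1)R1 → (1, 0, -7/8, -2)
pivot(2,2)=8: scale R2 → (0, 0, 1, 11/8)
  clear (0,2): R0 −= (-7/8)R2 → (1, 0, 0, -51/64)
  clear (1,2): R1 −= (9/8)R2 → (0, 1, 0, -35/64)

rank = 3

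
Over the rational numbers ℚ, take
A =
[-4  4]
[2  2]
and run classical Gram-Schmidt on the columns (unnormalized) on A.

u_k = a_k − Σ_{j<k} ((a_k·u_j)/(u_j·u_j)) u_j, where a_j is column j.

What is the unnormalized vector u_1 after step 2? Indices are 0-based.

Step 1: u_0 = a_0 = (-4, 2).
Step 2: u_1 = a_1 − (-3/5)·u_0 = (8/5, 16/5).

u_1 = (8/5, 16/5)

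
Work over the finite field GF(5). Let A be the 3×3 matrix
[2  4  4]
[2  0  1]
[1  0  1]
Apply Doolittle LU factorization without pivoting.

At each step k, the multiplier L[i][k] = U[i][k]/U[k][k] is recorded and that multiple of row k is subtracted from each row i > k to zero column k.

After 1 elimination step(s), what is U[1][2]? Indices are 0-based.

U[1][2] = 2

[col 0] pivot 2
  R1 -= 1*R0 → (0, 1, 2)  (L[1][0] := 1)
  R2 -= 3*R0 → (0, 3, 4)  (L[2][0] := 3)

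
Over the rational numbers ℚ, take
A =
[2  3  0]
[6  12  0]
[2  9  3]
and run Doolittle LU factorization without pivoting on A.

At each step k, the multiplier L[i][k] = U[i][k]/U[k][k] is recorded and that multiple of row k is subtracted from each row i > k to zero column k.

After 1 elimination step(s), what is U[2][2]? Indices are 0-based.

Step 1: pivot at (0,0) is 2.
  row1 ← row1 − (3)·row0  ⇒  L[1][0]=3, U row1=(0, 3, 0)
  row2 ← row2 − (1)·row0  ⇒  L[2][0]=1, U row2=(0, 6, 3)

U[2][2] = 3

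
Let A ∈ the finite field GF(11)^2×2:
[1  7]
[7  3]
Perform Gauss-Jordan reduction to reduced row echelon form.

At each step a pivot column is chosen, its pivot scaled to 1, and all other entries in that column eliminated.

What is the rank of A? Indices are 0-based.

rank = 2

[1] R0 /= 1  ⇒  (1, 7)
     R1 -= 7·R0  ⇒  (0, 9)
[2] R1 /= 9  ⇒  (0, 1)
     R0 -= 7·R1  ⇒  (1, 0)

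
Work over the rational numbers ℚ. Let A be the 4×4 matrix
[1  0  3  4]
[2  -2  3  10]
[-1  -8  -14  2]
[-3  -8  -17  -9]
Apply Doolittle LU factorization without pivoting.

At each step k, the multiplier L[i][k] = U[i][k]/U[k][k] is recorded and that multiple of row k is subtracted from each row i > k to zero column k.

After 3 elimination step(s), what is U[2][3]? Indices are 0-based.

[col 0] pivot 1
  R1 -= 2*R0 → (0, -2, -3, 2)  (L[1][0] := 2)
  R2 -= -1*R0 → (0, -8, -11, 6)  (L[2][0] := -1)
  R3 -= -3*R0 → (0, -8, -8, 3)  (L[3][0] := -3)
[col 1] pivot -2
  R2 -= 4*R1 → (0, 0, 1, -2)  (L[2][1] := 4)
  R3 -= 4*R1 → (0, 0, 4, -5)  (L[3][1] := 4)
[col 2] pivot 1
  R3 -= 4*R2 → (0, 0, 0, 3)  (L[3][2] := 4)

U[2][3] = -2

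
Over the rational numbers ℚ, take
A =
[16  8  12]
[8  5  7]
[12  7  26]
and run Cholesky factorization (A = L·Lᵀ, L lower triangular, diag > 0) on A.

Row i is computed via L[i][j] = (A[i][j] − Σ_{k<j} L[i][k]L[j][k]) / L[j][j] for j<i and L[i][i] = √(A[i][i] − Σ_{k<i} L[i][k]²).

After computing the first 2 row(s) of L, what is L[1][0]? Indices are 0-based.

L[1][0] = 2

Step 1: L[0][0] = √(16) = 4.
  L[1][0] = (8) / L[0][0] = 2.
Step 2: L[1][1] = √(1) = 1.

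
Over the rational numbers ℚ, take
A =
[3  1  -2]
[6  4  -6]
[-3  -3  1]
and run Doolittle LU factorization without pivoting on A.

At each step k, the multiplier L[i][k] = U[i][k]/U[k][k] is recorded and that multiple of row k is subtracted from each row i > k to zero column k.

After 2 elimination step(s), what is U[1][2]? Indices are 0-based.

U[1][2] = -2

Step 1: pivot at (0,0) is 3.
  row1 ← row1 − (2)·row0  ⇒  L[1][0]=2, U row1=(0, 2, -2)
  row2 ← row2 − (-1)·row0  ⇒  L[2][0]=-1, U row2=(0, -2, -1)
Step 2: pivot at (1,1) is 2.
  row2 ← row2 − (-1)·row1  ⇒  L[2][1]=-1, U row2=(0, 0, -3)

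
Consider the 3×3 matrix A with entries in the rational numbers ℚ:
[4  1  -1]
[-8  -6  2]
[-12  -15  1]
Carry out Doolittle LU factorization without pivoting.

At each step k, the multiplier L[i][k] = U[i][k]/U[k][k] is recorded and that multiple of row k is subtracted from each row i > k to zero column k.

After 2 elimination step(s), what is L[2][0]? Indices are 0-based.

L[2][0] = -3

[col 0] pivot 4
  R1 -= -2*R0 → (0, -4, 0)  (L[1][0] := -2)
  R2 -= -3*R0 → (0, -12, -2)  (L[2][0] := -3)
[col 1] pivot -4
  R2 -= 3*R1 → (0, 0, -2)  (L[2][1] := 3)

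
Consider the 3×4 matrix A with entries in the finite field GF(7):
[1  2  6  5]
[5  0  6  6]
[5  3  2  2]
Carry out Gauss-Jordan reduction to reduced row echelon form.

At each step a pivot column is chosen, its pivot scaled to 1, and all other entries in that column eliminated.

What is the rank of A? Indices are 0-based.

rank = 3

step 1: normalize row 0 (÷1) = (1, 2, 6, 5)
  row 1: subtract 5×row0 = (0, 4, 4, 2)
  row 2: subtract 5×row0 = (0, 0, 0, 5)
step 2: normalize row 1 (÷4) = (0, 1, 1, 4)
  row 0: subtract 2×row1 = (1, 0, 4, 4)
skip col 2 (zero from row 2)
step 3: normalize row 2 (÷5) = (0, 0, 0, 1)
  row 0: subtract 4×row2 = (1, 0, 4, 0)
  row 1: subtract 4×row2 = (0, 1, 1, 0)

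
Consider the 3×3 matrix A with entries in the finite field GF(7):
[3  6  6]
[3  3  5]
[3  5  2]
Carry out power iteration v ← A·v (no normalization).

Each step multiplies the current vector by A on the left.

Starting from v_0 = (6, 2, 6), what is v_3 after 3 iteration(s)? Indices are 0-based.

v_0 = (6, 2, 6).
v_1 = A·v_0 = (3, 5, 5).
v_2 = A·v_1 = (6, 0, 2).
v_3 = A·v_2 = (2, 0, 1).

v_3 = (2, 0, 1)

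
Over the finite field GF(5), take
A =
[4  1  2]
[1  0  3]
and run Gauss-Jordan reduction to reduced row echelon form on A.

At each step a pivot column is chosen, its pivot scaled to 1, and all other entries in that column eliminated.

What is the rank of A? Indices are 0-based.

pivot(0,0)=4: scale R0 → (1, 4, 3)
  clear (1,0): R1 −= (1)R0 → (0, 1, 0)
pivot(1,1)=1: scale R1 → (0, 1, 0)
  clear (0,1): R0 −= (4)R1 → (1, 0, 3)

rank = 2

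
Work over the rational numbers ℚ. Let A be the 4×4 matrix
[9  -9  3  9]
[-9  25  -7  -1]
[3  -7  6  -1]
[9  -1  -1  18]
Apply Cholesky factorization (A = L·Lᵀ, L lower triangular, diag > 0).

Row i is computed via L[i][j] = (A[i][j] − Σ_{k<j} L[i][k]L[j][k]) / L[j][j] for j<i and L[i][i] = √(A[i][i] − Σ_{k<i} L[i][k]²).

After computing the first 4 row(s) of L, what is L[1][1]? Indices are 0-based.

Step 1: L[0][0] = √(9) = 3.
  L[1][0] = (-9) / L[0][0] = -3.
Step 2: L[1][1] = √(16) = 4.
  L[2][0] = (3) / L[0][0] = 1.
  L[2][1] = (-4) / L[1][1] = -1.
Step 3: L[2][2] = √(4) = 2.
  L[3][0] = (9) / L[0][0] = 3.
  L[3][1] = (8) / L[1][1] = 2.
  L[3][2] = (-2) / L[2][2] = -1.
Step 4: L[3][3] = √(4) = 2.

L[1][1] = 4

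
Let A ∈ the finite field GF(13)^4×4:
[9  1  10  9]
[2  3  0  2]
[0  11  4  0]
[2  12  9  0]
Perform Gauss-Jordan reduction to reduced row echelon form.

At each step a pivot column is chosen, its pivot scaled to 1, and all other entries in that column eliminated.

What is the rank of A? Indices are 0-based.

[1] R0 /= 9  ⇒  (1, 3, 4, 1)
     R1 -= 2·R0  ⇒  (0, 10, 5, 0)
     R3 -= 2·R0  ⇒  (0, 6, 1, 11)
[2] R1 /= 10  ⇒  (0, 1, 7, 0)
     R0 -= 3·R1  ⇒  (1, 0, 9, 1)
     R2 -= 11·R1  ⇒  (0, 0, 5, 0)
     R3 -= 6·R1  ⇒  (0, 0, 11, 11)
[3] R2 /= 5  ⇒  (0, 0, 1, 0)
     R0 -= 9·R2  ⇒  (1, 0, 0, 1)
     R1 -= 7·R2  ⇒  (0, 1, 0, 0)
     R3 -= 11·R2  ⇒  (0, 0, 0, 11)
[4] R3 /= 11  ⇒  (0, 0, 0, 1)
     R0 -= 1·R3  ⇒  (1, 0, 0, 0)

rank = 4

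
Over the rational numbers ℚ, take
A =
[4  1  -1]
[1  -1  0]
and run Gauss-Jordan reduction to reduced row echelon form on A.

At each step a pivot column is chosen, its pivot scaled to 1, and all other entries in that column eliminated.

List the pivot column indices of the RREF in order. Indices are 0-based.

pivot columns: 0, 1

[1] R0 /= 4  ⇒  (1, 1/4, -1/4)
     R1 -= 1·R0  ⇒  (0, -5/4, 1/4)
[2] R1 /= -5/4  ⇒  (0, 1, -1/5)
     R0 -= 1/4·R1  ⇒  (1, 0, -1/5)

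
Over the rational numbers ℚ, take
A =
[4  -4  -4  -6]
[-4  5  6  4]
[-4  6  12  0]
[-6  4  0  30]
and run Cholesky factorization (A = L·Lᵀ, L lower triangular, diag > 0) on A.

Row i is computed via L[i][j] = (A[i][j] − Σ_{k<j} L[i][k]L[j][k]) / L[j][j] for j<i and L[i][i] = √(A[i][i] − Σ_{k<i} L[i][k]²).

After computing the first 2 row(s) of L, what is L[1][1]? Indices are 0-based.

Step 1: L[0][0] = √(4) = 2.
  L[1][0] = (-4) / L[0][0] = -2.
Step 2: L[1][1] = √(1) = 1.

L[1][1] = 1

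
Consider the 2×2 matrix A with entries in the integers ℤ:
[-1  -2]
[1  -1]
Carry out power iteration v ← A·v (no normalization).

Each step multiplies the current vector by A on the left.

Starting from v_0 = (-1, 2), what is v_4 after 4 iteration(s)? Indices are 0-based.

v_0 = (-1, 2).
v_1 = A·v_0 = (-3, -3).
v_2 = A·v_1 = (9, 0).
v_3 = A·v_2 = (-9, 9).
v_4 = A·v_3 = (-9, -18).

v_4 = (-9, -18)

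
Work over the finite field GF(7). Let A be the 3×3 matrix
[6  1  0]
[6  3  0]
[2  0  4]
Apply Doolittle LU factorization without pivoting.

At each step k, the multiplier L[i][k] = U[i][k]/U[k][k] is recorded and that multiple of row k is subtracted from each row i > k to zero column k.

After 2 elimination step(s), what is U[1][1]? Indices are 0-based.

U[1][1] = 2

k=0: U[0][0]=6
  eliminate (1,0): mult=1, new row 1: (0, 2, 0); set L[1][0]=1
  eliminate (2,0): mult=5, new row 2: (0, 2, 4); set L[2][0]=5
k=1: U[1][1]=2
  eliminate (2,1): mult=1, new row 2: (0, 0, 4); set L[2][1]=1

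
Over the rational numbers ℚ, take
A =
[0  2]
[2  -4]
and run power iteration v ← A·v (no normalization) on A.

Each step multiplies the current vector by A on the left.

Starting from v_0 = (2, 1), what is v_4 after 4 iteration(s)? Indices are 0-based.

v_0 = (2, 1).
v_1 = A·v_0 = (2, 0).
v_2 = A·v_1 = (0, 4).
v_3 = A·v_2 = (8, -16).
v_4 = A·v_3 = (-32, 80).

v_4 = (-32, 80)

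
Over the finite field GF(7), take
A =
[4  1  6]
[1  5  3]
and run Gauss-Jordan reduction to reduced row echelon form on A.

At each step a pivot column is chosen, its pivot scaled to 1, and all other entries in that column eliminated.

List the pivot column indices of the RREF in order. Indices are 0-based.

[1] R0 /= 4  ⇒  (1, 2, 5)
     R1 -= 1·R0  ⇒  (0, 3, 5)
[2] R1 /= 3  ⇒  (0, 1, 4)
     R0 -= 2·R1  ⇒  (1, 0, 4)

pivot columns: 0, 1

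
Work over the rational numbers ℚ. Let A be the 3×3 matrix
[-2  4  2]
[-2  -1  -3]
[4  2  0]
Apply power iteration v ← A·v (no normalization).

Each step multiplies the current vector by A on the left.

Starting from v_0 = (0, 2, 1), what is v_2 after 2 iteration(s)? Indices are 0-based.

v_0 = (0, 2, 1).
v_1 = A·v_0 = (10, -5, 4).
v_2 = A·v_1 = (-32, -27, 30).

v_2 = (-32, -27, 30)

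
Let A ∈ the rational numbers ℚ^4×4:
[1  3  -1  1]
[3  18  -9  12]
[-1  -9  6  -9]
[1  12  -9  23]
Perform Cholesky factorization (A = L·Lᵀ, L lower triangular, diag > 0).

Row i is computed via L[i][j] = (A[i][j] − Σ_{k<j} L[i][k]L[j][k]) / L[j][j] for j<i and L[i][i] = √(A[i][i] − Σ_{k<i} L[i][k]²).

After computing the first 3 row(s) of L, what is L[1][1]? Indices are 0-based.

L[1][1] = 3

Step 1: L[0][0] = √(1) = 1.
  L[1][0] = (3) / L[0][0] = 3.
Step 2: L[1][1] = √(9) = 3.
  L[2][0] = (-1) / L[0][0] = -1.
  L[2][1] = (-6) / L[1][1] = -2.
Step 3: L[2][2] = √(1) = 1.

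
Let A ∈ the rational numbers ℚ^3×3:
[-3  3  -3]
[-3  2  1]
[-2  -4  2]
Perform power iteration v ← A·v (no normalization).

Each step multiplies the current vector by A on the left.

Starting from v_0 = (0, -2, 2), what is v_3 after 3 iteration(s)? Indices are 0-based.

v_3 = (-18, 162, -52)

v_0 = (0, -2, 2).
v_1 = A·v_0 = (-12, -2, 12).
v_2 = A·v_1 = (-6, 44, 56).
v_3 = A·v_2 = (-18, 162, -52).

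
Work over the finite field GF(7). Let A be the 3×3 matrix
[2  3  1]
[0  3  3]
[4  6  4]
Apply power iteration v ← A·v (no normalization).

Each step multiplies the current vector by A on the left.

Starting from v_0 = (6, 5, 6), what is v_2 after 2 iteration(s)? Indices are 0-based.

v_0 = (6, 5, 6).
v_1 = A·v_0 = (5, 5, 1).
v_2 = A·v_1 = (5, 4, 5).

v_2 = (5, 4, 5)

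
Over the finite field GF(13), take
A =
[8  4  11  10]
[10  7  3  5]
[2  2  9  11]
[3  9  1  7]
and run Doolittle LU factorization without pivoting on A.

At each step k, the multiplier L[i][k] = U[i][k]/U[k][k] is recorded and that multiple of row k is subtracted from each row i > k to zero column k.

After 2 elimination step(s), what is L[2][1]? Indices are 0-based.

Step 1: pivot at (0,0) is 8.
  row1 ← row1 − (11)·row0  ⇒  L[1][0]=11, U row1=(0, 2, 12, 12)
  row2 ← row2 − (10)·row0  ⇒  L[2][0]=10, U row2=(0, 1, 3, 2)
  row3 ← row3 − (2)·row0  ⇒  L[3][0]=2, U row3=(0, 1, 5, 0)
Step 2: pivot at (1,1) is 2.
  row2 ← row2 − (7)·row1  ⇒  L[2][1]=7, U row2=(0, 0, 10, 9)
  row3 ← row3 − (7)·row1  ⇒  L[3][1]=7, U row3=(0, 0, 12, 7)

L[2][1] = 7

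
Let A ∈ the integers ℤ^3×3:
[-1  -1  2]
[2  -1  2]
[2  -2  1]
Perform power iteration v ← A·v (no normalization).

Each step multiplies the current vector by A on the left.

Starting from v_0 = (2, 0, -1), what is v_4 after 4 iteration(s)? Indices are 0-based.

v_0 = (2, 0, -1).
v_1 = A·v_0 = (-4, 2, 3).
v_2 = A·v_1 = (8, -4, -9).
v_3 = A·v_2 = (-22, 2, 15).
v_4 = A·v_3 = (50, -16, -33).

v_4 = (50, -16, -33)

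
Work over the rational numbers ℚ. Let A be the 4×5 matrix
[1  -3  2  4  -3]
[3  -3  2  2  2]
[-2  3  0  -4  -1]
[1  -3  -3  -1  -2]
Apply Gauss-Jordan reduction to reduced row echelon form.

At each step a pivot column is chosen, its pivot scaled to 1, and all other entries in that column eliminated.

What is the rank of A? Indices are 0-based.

rank = 4

pivot(0,0)=1: scale R0 → (1, -3, 2, 4, -3)
  clear (1,0): R1 −= (3)R0 → (0, 6, -4, -10, 11)
  clear (2,0): R2 −= (-2)R0 → (0, -3, 4, 4, -7)
  clear (3,0): R3 −= (1)R0 → (0, 0, -5, -5, 1)
pivot(1,1)=6: scale R1 → (0, 1, -2/3, -5/3, 11/6)
  clear (0,1): R0 −= (-3)R1 → (1, 0, 0, -1, 5/2)
  clear (2,1): R2 −= (-3)R1 → (0, 0, 2, -1, -3/2)
pivot(2,2)=2: scale R2 → (0, 0, 1, -1/2, -3/4)
  clear (1,2): R1 −= (-2/3)R2 → (0, 1, 0, -2, 4/3)
  clear (3,2): R3 −= (-5)R2 → (0, 0, 0, -15/2, -11/4)
pivot(3,3)=-15/2: scale R3 → (0, 0, 0, 1, 11/30)
  clear (0,3): R0 −= (-1)R3 → (1, 0, 0, 0, 43/15)
  clear (1,3): R1 −= (-2)R3 → (0, 1, 0, 0, 31/15)
  clear (2,3): R2 −= (-1/2)R3 → (0, 0, 1, 0, -17/30)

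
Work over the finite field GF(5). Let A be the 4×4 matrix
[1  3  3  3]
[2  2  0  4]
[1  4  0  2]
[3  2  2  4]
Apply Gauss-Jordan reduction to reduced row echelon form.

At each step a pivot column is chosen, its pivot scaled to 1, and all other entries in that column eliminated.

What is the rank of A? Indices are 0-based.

step 1: normalize row 0 (÷1) = (1, 3, 3, 3)
  row 1: subtract 2×row0 = (0, 1, 4, 3)
  row 2: subtract 1×row0 = (0, 1, 2, 4)
  row 3: subtract 3×row0 = (0, 3, 3, 0)
step 2: normalize row 1 (÷1) = (0, 1, 4, 3)
  row 0: subtract 3×row1 = (1, 0, 1, 4)
  row 2: subtract 1×row1 = (0, 0, 3, 1)
  row 3: subtract 3×row1 = (0, 0, 1, 1)
step 3: normalize row 2 (÷3) = (0, 0, 1, 2)
  row 0: subtract 1×row2 = (1, 0, 0, 2)
  row 1: subtract 4×row2 = (0, 1, 0, 0)
  row 3: subtract 1×row2 = (0, 0, 0, 4)
step 4: normalize row 3 (÷4) = (0, 0, 0, 1)
  row 0: subtract 2×row3 = (1, 0, 0, 0)
  row 2: subtract 2×row3 = (0, 0, 1, 0)

rank = 4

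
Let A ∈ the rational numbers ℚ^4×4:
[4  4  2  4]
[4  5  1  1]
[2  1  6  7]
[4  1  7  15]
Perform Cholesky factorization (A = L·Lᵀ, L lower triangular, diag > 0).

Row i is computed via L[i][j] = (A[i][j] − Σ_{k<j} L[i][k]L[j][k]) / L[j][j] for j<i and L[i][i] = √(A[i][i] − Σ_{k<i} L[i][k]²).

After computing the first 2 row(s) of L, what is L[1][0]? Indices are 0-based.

L[1][0] = 2

Step 1: L[0][0] = √(4) = 2.
  L[1][0] = (4) / L[0][0] = 2.
Step 2: L[1][1] = √(1) = 1.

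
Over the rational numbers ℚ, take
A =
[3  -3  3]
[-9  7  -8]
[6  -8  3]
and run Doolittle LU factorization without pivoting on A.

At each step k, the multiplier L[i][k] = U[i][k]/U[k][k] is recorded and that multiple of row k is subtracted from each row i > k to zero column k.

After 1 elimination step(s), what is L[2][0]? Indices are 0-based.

L[2][0] = 2

Step 1: pivot at (0,0) is 3.
  row1 ← row1 − (-3)·row0  ⇒  L[1][0]=-3, U row1=(0, -2, 1)
  row2 ← row2 − (2)·row0  ⇒  L[2][0]=2, U row2=(0, -2, -3)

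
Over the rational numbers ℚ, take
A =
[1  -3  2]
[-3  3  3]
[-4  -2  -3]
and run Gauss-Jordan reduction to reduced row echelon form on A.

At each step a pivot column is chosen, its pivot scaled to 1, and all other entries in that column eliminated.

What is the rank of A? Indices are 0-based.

pivot(0,0)=1: scale R0 → (1, -3, 2)
  clear (1,0): R1 −= (-3)R0 → (0, -6, 9)
  clear (2,0): R2 −= (-4)R0 → (0, -14, 5)
pivot(1,1)=-6: scale R1 → (0, 1, -3/2)
  clear (0,1): R0 −= (-3)R1 → (1, 0, -5/2)
  clear (2,1): R2 −= (-14)R1 → (0, 0, -16)
pivot(2,2)=-16: scale R2 → (0, 0, 1)
  clear (0,2): R0 −= (-5/2)R2 → (1, 0, 0)
  clear (1,2): R1 −= (-3/2)R2 → (0, 1, 0)

rank = 3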